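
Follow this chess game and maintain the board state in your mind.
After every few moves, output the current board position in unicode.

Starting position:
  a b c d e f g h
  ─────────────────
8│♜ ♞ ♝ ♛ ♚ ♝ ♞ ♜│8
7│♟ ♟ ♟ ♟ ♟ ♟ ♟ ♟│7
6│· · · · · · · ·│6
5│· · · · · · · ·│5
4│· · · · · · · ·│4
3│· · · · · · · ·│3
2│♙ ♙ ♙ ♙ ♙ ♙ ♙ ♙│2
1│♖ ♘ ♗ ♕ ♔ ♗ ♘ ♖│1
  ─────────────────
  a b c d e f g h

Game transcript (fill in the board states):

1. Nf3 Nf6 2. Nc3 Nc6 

  a b c d e f g h
  ─────────────────
8│♜ · ♝ ♛ ♚ ♝ · ♜│8
7│♟ ♟ ♟ ♟ ♟ ♟ ♟ ♟│7
6│· · ♞ · · ♞ · ·│6
5│· · · · · · · ·│5
4│· · · · · · · ·│4
3│· · ♘ · · ♘ · ·│3
2│♙ ♙ ♙ ♙ ♙ ♙ ♙ ♙│2
1│♖ · ♗ ♕ ♔ ♗ · ♖│1
  ─────────────────
  a b c d e f g h

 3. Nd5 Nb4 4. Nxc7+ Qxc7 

  a b c d e f g h
  ─────────────────
8│♜ · ♝ · ♚ ♝ · ♜│8
7│♟ ♟ ♛ ♟ ♟ ♟ ♟ ♟│7
6│· · · · · ♞ · ·│6
5│· · · · · · · ·│5
4│· ♞ · · · · · ·│4
3│· · · · · ♘ · ·│3
2│♙ ♙ ♙ ♙ ♙ ♙ ♙ ♙│2
1│♖ · ♗ ♕ ♔ ♗ · ♖│1
  ─────────────────
  a b c d e f g h

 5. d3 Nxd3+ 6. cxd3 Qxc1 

  a b c d e f g h
  ─────────────────
8│♜ · ♝ · ♚ ♝ · ♜│8
7│♟ ♟ · ♟ ♟ ♟ ♟ ♟│7
6│· · · · · ♞ · ·│6
5│· · · · · · · ·│5
4│· · · · · · · ·│4
3│· · · ♙ · ♘ · ·│3
2│♙ ♙ · · ♙ ♙ ♙ ♙│2
1│♖ · ♛ ♕ ♔ ♗ · ♖│1
  ─────────────────
  a b c d e f g h

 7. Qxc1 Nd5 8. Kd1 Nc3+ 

  a b c d e f g h
  ─────────────────
8│♜ · ♝ · ♚ ♝ · ♜│8
7│♟ ♟ · ♟ ♟ ♟ ♟ ♟│7
6│· · · · · · · ·│6
5│· · · · · · · ·│5
4│· · · · · · · ·│4
3│· · ♞ ♙ · ♘ · ·│3
2│♙ ♙ · · ♙ ♙ ♙ ♙│2
1│♖ · ♕ ♔ · ♗ · ♖│1
  ─────────────────
  a b c d e f g h

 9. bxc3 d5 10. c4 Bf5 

  a b c d e f g h
  ─────────────────
8│♜ · · · ♚ ♝ · ♜│8
7│♟ ♟ · · ♟ ♟ ♟ ♟│7
6│· · · · · · · ·│6
5│· · · ♟ · ♝ · ·│5
4│· · ♙ · · · · ·│4
3│· · · ♙ · ♘ · ·│3
2│♙ · · · ♙ ♙ ♙ ♙│2
1│♖ · ♕ ♔ · ♗ · ♖│1
  ─────────────────
  a b c d e f g h



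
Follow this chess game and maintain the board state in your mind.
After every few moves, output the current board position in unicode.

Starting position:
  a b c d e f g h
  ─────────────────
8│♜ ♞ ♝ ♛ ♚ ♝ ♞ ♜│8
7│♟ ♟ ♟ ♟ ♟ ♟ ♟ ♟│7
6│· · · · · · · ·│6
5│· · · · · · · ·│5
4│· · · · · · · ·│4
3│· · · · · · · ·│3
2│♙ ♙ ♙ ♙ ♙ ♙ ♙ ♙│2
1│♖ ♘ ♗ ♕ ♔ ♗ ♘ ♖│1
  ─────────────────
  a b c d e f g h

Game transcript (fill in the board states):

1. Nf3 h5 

  a b c d e f g h
  ─────────────────
8│♜ ♞ ♝ ♛ ♚ ♝ ♞ ♜│8
7│♟ ♟ ♟ ♟ ♟ ♟ ♟ ·│7
6│· · · · · · · ·│6
5│· · · · · · · ♟│5
4│· · · · · · · ·│4
3│· · · · · ♘ · ·│3
2│♙ ♙ ♙ ♙ ♙ ♙ ♙ ♙│2
1│♖ ♘ ♗ ♕ ♔ ♗ · ♖│1
  ─────────────────
  a b c d e f g h

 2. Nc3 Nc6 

  a b c d e f g h
  ─────────────────
8│♜ · ♝ ♛ ♚ ♝ ♞ ♜│8
7│♟ ♟ ♟ ♟ ♟ ♟ ♟ ·│7
6│· · ♞ · · · · ·│6
5│· · · · · · · ♟│5
4│· · · · · · · ·│4
3│· · ♘ · · ♘ · ·│3
2│♙ ♙ ♙ ♙ ♙ ♙ ♙ ♙│2
1│♖ · ♗ ♕ ♔ ♗ · ♖│1
  ─────────────────
  a b c d e f g h

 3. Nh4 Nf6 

  a b c d e f g h
  ─────────────────
8│♜ · ♝ ♛ ♚ ♝ · ♜│8
7│♟ ♟ ♟ ♟ ♟ ♟ ♟ ·│7
6│· · ♞ · · ♞ · ·│6
5│· · · · · · · ♟│5
4│· · · · · · · ♘│4
3│· · ♘ · · · · ·│3
2│♙ ♙ ♙ ♙ ♙ ♙ ♙ ♙│2
1│♖ · ♗ ♕ ♔ ♗ · ♖│1
  ─────────────────
  a b c d e f g h



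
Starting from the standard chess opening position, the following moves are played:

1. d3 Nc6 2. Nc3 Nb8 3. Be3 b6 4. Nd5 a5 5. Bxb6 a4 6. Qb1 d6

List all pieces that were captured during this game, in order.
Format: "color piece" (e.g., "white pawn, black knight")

Tracking captures:
  Bxb6: captured black pawn

black pawn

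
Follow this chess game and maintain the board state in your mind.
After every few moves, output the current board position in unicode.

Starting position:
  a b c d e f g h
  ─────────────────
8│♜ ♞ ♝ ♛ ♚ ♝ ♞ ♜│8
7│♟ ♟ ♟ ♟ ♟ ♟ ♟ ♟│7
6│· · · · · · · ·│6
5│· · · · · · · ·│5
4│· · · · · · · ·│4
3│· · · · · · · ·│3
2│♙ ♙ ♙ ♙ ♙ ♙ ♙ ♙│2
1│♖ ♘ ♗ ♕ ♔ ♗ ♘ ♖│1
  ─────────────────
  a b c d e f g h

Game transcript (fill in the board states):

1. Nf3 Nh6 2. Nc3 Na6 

  a b c d e f g h
  ─────────────────
8│♜ · ♝ ♛ ♚ ♝ · ♜│8
7│♟ ♟ ♟ ♟ ♟ ♟ ♟ ♟│7
6│♞ · · · · · · ♞│6
5│· · · · · · · ·│5
4│· · · · · · · ·│4
3│· · ♘ · · ♘ · ·│3
2│♙ ♙ ♙ ♙ ♙ ♙ ♙ ♙│2
1│♖ · ♗ ♕ ♔ ♗ · ♖│1
  ─────────────────
  a b c d e f g h

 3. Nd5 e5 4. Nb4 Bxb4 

  a b c d e f g h
  ─────────────────
8│♜ · ♝ ♛ ♚ · · ♜│8
7│♟ ♟ ♟ ♟ · ♟ ♟ ♟│7
6│♞ · · · · · · ♞│6
5│· · · · ♟ · · ·│5
4│· ♝ · · · · · ·│4
3│· · · · · ♘ · ·│3
2│♙ ♙ ♙ ♙ ♙ ♙ ♙ ♙│2
1│♖ · ♗ ♕ ♔ ♗ · ♖│1
  ─────────────────
  a b c d e f g h

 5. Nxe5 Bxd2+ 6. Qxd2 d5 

  a b c d e f g h
  ─────────────────
8│♜ · ♝ ♛ ♚ · · ♜│8
7│♟ ♟ ♟ · · ♟ ♟ ♟│7
6│♞ · · · · · · ♞│6
5│· · · ♟ ♘ · · ·│5
4│· · · · · · · ·│4
3│· · · · · · · ·│3
2│♙ ♙ ♙ ♕ ♙ ♙ ♙ ♙│2
1│♖ · ♗ · ♔ ♗ · ♖│1
  ─────────────────
  a b c d e f g h

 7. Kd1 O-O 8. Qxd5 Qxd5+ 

  a b c d e f g h
  ─────────────────
8│♜ · ♝ · · ♜ ♚ ·│8
7│♟ ♟ ♟ · · ♟ ♟ ♟│7
6│♞ · · · · · · ♞│6
5│· · · ♛ ♘ · · ·│5
4│· · · · · · · ·│4
3│· · · · · · · ·│3
2│♙ ♙ ♙ · ♙ ♙ ♙ ♙│2
1│♖ · ♗ ♔ · ♗ · ♖│1
  ─────────────────
  a b c d e f g h

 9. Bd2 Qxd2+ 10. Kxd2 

  a b c d e f g h
  ─────────────────
8│♜ · ♝ · · ♜ ♚ ·│8
7│♟ ♟ ♟ · · ♟ ♟ ♟│7
6│♞ · · · · · · ♞│6
5│· · · · ♘ · · ·│5
4│· · · · · · · ·│4
3│· · · · · · · ·│3
2│♙ ♙ ♙ ♔ ♙ ♙ ♙ ♙│2
1│♖ · · · · ♗ · ♖│1
  ─────────────────
  a b c d e f g h


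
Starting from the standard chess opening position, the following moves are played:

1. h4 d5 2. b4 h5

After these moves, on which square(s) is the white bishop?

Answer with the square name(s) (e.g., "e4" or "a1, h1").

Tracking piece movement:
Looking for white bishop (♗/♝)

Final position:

  a b c d e f g h
  ─────────────────
8│♜ ♞ ♝ ♛ ♚ ♝ ♞ ♜│8
7│♟ ♟ ♟ · ♟ ♟ ♟ ·│7
6│· · · · · · · ·│6
5│· · · ♟ · · · ♟│5
4│· ♙ · · · · · ♙│4
3│· · · · · · · ·│3
2│♙ · ♙ ♙ ♙ ♙ ♙ ·│2
1│♖ ♘ ♗ ♕ ♔ ♗ ♘ ♖│1
  ─────────────────
  a b c d e f g h


c1, f1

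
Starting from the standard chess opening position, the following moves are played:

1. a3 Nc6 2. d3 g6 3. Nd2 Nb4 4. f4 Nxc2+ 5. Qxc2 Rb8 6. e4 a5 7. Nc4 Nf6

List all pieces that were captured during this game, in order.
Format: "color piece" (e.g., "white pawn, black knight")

Tracking captures:
  Nxc2+: captured white pawn
  Qxc2: captured black knight

white pawn, black knight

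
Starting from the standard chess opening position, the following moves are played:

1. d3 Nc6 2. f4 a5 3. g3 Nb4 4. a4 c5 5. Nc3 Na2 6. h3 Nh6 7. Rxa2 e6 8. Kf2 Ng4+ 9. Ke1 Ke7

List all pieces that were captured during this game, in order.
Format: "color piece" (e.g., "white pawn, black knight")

Tracking captures:
  Rxa2: captured black knight

black knight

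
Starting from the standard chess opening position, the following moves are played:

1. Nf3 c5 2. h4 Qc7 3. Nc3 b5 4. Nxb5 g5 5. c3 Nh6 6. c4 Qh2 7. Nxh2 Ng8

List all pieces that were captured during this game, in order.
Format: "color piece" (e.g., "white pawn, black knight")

Tracking captures:
  Nxb5: captured black pawn
  Nxh2: captured black queen

black pawn, black queen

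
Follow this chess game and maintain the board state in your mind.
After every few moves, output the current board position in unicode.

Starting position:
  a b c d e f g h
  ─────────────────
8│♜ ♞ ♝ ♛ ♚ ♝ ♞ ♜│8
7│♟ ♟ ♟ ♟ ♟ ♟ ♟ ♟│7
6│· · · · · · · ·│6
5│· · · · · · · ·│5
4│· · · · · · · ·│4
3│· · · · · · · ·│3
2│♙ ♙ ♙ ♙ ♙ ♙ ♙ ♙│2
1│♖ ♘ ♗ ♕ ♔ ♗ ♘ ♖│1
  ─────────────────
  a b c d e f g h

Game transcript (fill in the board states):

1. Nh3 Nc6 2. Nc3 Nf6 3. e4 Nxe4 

  a b c d e f g h
  ─────────────────
8│♜ · ♝ ♛ ♚ ♝ · ♜│8
7│♟ ♟ ♟ ♟ ♟ ♟ ♟ ♟│7
6│· · ♞ · · · · ·│6
5│· · · · · · · ·│5
4│· · · · ♞ · · ·│4
3│· · ♘ · · · · ♘│3
2│♙ ♙ ♙ ♙ · ♙ ♙ ♙│2
1│♖ · ♗ ♕ ♔ ♗ · ♖│1
  ─────────────────
  a b c d e f g h

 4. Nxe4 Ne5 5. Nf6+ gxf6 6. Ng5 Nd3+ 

  a b c d e f g h
  ─────────────────
8│♜ · ♝ ♛ ♚ ♝ · ♜│8
7│♟ ♟ ♟ ♟ ♟ ♟ · ♟│7
6│· · · · · ♟ · ·│6
5│· · · · · · ♘ ·│5
4│· · · · · · · ·│4
3│· · · ♞ · · · ·│3
2│♙ ♙ ♙ ♙ · ♙ ♙ ♙│2
1│♖ · ♗ ♕ ♔ ♗ · ♖│1
  ─────────────────
  a b c d e f g h

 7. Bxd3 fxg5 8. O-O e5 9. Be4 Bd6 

  a b c d e f g h
  ─────────────────
8│♜ · ♝ ♛ ♚ · · ♜│8
7│♟ ♟ ♟ ♟ · ♟ · ♟│7
6│· · · ♝ · · · ·│6
5│· · · · ♟ · ♟ ·│5
4│· · · · ♗ · · ·│4
3│· · · · · · · ·│3
2│♙ ♙ ♙ ♙ · ♙ ♙ ♙│2
1│♖ · ♗ ♕ · ♖ ♔ ·│1
  ─────────────────
  a b c d e f g h

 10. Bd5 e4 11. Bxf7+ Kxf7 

  a b c d e f g h
  ─────────────────
8│♜ · ♝ ♛ · · · ♜│8
7│♟ ♟ ♟ ♟ · ♚ · ♟│7
6│· · · ♝ · · · ·│6
5│· · · · · · ♟ ·│5
4│· · · · ♟ · · ·│4
3│· · · · · · · ·│3
2│♙ ♙ ♙ ♙ · ♙ ♙ ♙│2
1│♖ · ♗ ♕ · ♖ ♔ ·│1
  ─────────────────
  a b c d e f g h


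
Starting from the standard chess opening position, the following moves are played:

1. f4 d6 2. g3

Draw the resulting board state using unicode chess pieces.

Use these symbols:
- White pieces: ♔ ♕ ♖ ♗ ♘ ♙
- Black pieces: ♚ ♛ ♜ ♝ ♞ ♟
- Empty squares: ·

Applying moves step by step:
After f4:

♜ ♞ ♝ ♛ ♚ ♝ ♞ ♜
♟ ♟ ♟ ♟ ♟ ♟ ♟ ♟
· · · · · · · ·
· · · · · · · ·
· · · · · ♙ · ·
· · · · · · · ·
♙ ♙ ♙ ♙ ♙ · ♙ ♙
♖ ♘ ♗ ♕ ♔ ♗ ♘ ♖


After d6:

♜ ♞ ♝ ♛ ♚ ♝ ♞ ♜
♟ ♟ ♟ · ♟ ♟ ♟ ♟
· · · ♟ · · · ·
· · · · · · · ·
· · · · · ♙ · ·
· · · · · · · ·
♙ ♙ ♙ ♙ ♙ · ♙ ♙
♖ ♘ ♗ ♕ ♔ ♗ ♘ ♖


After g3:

♜ ♞ ♝ ♛ ♚ ♝ ♞ ♜
♟ ♟ ♟ · ♟ ♟ ♟ ♟
· · · ♟ · · · ·
· · · · · · · ·
· · · · · ♙ · ·
· · · · · · ♙ ·
♙ ♙ ♙ ♙ ♙ · · ♙
♖ ♘ ♗ ♕ ♔ ♗ ♘ ♖



  a b c d e f g h
  ─────────────────
8│♜ ♞ ♝ ♛ ♚ ♝ ♞ ♜│8
7│♟ ♟ ♟ · ♟ ♟ ♟ ♟│7
6│· · · ♟ · · · ·│6
5│· · · · · · · ·│5
4│· · · · · ♙ · ·│4
3│· · · · · · ♙ ·│3
2│♙ ♙ ♙ ♙ ♙ · · ♙│2
1│♖ ♘ ♗ ♕ ♔ ♗ ♘ ♖│1
  ─────────────────
  a b c d e f g h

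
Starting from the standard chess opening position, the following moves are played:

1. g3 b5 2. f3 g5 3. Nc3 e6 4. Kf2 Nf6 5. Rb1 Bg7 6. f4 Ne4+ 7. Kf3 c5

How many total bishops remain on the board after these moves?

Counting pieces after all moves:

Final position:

  a b c d e f g h
  ─────────────────
8│♜ ♞ ♝ ♛ ♚ · · ♜│8
7│♟ · · ♟ · ♟ ♝ ♟│7
6│· · · · ♟ · · ·│6
5│· ♟ ♟ · · · ♟ ·│5
4│· · · · ♞ ♙ · ·│4
3│· · ♘ · · ♔ ♙ ·│3
2│♙ ♙ ♙ ♙ ♙ · · ♙│2
1│· ♖ ♗ ♕ · ♗ ♘ ♖│1
  ─────────────────
  a b c d e f g h


4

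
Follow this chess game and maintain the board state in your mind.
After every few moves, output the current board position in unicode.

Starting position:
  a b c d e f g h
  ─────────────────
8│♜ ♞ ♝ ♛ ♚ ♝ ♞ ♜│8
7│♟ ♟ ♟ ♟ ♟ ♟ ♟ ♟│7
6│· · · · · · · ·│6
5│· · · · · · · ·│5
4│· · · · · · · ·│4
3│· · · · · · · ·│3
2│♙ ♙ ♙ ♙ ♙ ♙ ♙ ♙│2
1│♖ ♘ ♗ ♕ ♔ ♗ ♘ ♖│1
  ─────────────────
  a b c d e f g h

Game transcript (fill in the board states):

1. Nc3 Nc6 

  a b c d e f g h
  ─────────────────
8│♜ · ♝ ♛ ♚ ♝ ♞ ♜│8
7│♟ ♟ ♟ ♟ ♟ ♟ ♟ ♟│7
6│· · ♞ · · · · ·│6
5│· · · · · · · ·│5
4│· · · · · · · ·│4
3│· · ♘ · · · · ·│3
2│♙ ♙ ♙ ♙ ♙ ♙ ♙ ♙│2
1│♖ · ♗ ♕ ♔ ♗ ♘ ♖│1
  ─────────────────
  a b c d e f g h

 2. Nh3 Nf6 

  a b c d e f g h
  ─────────────────
8│♜ · ♝ ♛ ♚ ♝ · ♜│8
7│♟ ♟ ♟ ♟ ♟ ♟ ♟ ♟│7
6│· · ♞ · · ♞ · ·│6
5│· · · · · · · ·│5
4│· · · · · · · ·│4
3│· · ♘ · · · · ♘│3
2│♙ ♙ ♙ ♙ ♙ ♙ ♙ ♙│2
1│♖ · ♗ ♕ ♔ ♗ · ♖│1
  ─────────────────
  a b c d e f g h

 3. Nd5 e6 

  a b c d e f g h
  ─────────────────
8│♜ · ♝ ♛ ♚ ♝ · ♜│8
7│♟ ♟ ♟ ♟ · ♟ ♟ ♟│7
6│· · ♞ · ♟ ♞ · ·│6
5│· · · ♘ · · · ·│5
4│· · · · · · · ·│4
3│· · · · · · · ♘│3
2│♙ ♙ ♙ ♙ ♙ ♙ ♙ ♙│2
1│♖ · ♗ ♕ ♔ ♗ · ♖│1
  ─────────────────
  a b c d e f g h

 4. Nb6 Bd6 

  a b c d e f g h
  ─────────────────
8│♜ · ♝ ♛ ♚ · · ♜│8
7│♟ ♟ ♟ ♟ · ♟ ♟ ♟│7
6│· ♘ ♞ ♝ ♟ ♞ · ·│6
5│· · · · · · · ·│5
4│· · · · · · · ·│4
3│· · · · · · · ♘│3
2│♙ ♙ ♙ ♙ ♙ ♙ ♙ ♙│2
1│♖ · ♗ ♕ ♔ ♗ · ♖│1
  ─────────────────
  a b c d e f g h



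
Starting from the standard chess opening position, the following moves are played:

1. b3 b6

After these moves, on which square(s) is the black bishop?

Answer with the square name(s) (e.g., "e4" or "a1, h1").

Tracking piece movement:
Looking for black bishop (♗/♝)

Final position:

  a b c d e f g h
  ─────────────────
8│♜ ♞ ♝ ♛ ♚ ♝ ♞ ♜│8
7│♟ · ♟ ♟ ♟ ♟ ♟ ♟│7
6│· ♟ · · · · · ·│6
5│· · · · · · · ·│5
4│· · · · · · · ·│4
3│· ♙ · · · · · ·│3
2│♙ · ♙ ♙ ♙ ♙ ♙ ♙│2
1│♖ ♘ ♗ ♕ ♔ ♗ ♘ ♖│1
  ─────────────────
  a b c d e f g h


c8, f8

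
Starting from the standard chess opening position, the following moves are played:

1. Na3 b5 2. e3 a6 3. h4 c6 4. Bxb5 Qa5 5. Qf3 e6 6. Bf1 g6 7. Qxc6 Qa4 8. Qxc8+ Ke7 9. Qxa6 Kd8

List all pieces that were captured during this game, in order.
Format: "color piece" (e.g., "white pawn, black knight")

Tracking captures:
  Bxb5: captured black pawn
  Qxc6: captured black pawn
  Qxc8+: captured black bishop
  Qxa6: captured black pawn

black pawn, black pawn, black bishop, black pawn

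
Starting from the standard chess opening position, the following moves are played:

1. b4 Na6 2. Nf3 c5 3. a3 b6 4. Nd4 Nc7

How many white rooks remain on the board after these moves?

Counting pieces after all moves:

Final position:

  a b c d e f g h
  ─────────────────
8│♜ · ♝ ♛ ♚ ♝ ♞ ♜│8
7│♟ · ♞ ♟ ♟ ♟ ♟ ♟│7
6│· ♟ · · · · · ·│6
5│· · ♟ · · · · ·│5
4│· ♙ · ♘ · · · ·│4
3│♙ · · · · · · ·│3
2│· · ♙ ♙ ♙ ♙ ♙ ♙│2
1│♖ ♘ ♗ ♕ ♔ ♗ · ♖│1
  ─────────────────
  a b c d e f g h


2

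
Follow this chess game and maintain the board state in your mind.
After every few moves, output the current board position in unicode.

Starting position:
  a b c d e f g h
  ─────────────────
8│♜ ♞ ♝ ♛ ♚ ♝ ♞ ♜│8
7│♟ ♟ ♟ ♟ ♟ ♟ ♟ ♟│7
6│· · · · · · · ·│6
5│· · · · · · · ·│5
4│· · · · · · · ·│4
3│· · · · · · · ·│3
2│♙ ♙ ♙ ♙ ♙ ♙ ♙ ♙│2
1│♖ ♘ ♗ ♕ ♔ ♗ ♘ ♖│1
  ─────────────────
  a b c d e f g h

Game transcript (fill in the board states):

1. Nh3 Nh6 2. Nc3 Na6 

  a b c d e f g h
  ─────────────────
8│♜ · ♝ ♛ ♚ ♝ · ♜│8
7│♟ ♟ ♟ ♟ ♟ ♟ ♟ ♟│7
6│♞ · · · · · · ♞│6
5│· · · · · · · ·│5
4│· · · · · · · ·│4
3│· · ♘ · · · · ♘│3
2│♙ ♙ ♙ ♙ ♙ ♙ ♙ ♙│2
1│♖ · ♗ ♕ ♔ ♗ · ♖│1
  ─────────────────
  a b c d e f g h

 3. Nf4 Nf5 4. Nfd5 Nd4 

  a b c d e f g h
  ─────────────────
8│♜ · ♝ ♛ ♚ ♝ · ♜│8
7│♟ ♟ ♟ ♟ ♟ ♟ ♟ ♟│7
6│♞ · · · · · · ·│6
5│· · · ♘ · · · ·│5
4│· · · ♞ · · · ·│4
3│· · ♘ · · · · ·│3
2│♙ ♙ ♙ ♙ ♙ ♙ ♙ ♙│2
1│♖ · ♗ ♕ ♔ ♗ · ♖│1
  ─────────────────
  a b c d e f g h

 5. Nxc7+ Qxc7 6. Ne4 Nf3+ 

  a b c d e f g h
  ─────────────────
8│♜ · ♝ · ♚ ♝ · ♜│8
7│♟ ♟ ♛ ♟ ♟ ♟ ♟ ♟│7
6│♞ · · · · · · ·│6
5│· · · · · · · ·│5
4│· · · · ♘ · · ·│4
3│· · · · · ♞ · ·│3
2│♙ ♙ ♙ ♙ ♙ ♙ ♙ ♙│2
1│♖ · ♗ ♕ ♔ ♗ · ♖│1
  ─────────────────
  a b c d e f g h

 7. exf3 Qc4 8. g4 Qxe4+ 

  a b c d e f g h
  ─────────────────
8│♜ · ♝ · ♚ ♝ · ♜│8
7│♟ ♟ · ♟ ♟ ♟ ♟ ♟│7
6│♞ · · · · · · ·│6
5│· · · · · · · ·│5
4│· · · · ♛ · ♙ ·│4
3│· · · · · ♙ · ·│3
2│♙ ♙ ♙ ♙ · ♙ · ♙│2
1│♖ · ♗ ♕ ♔ ♗ · ♖│1
  ─────────────────
  a b c d e f g h

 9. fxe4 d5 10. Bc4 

  a b c d e f g h
  ─────────────────
8│♜ · ♝ · ♚ ♝ · ♜│8
7│♟ ♟ · · ♟ ♟ ♟ ♟│7
6│♞ · · · · · · ·│6
5│· · · ♟ · · · ·│5
4│· · ♗ · ♙ · ♙ ·│4
3│· · · · · · · ·│3
2│♙ ♙ ♙ ♙ · ♙ · ♙│2
1│♖ · ♗ ♕ ♔ · · ♖│1
  ─────────────────
  a b c d e f g h


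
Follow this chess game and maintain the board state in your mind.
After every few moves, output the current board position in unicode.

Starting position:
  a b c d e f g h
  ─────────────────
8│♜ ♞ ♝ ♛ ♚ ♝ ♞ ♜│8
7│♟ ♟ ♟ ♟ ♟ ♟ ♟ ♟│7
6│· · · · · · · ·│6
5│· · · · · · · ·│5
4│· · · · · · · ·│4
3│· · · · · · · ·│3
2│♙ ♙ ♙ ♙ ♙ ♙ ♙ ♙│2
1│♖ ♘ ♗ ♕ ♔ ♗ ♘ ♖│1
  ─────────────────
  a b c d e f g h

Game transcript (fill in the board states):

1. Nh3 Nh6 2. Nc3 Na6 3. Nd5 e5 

  a b c d e f g h
  ─────────────────
8│♜ · ♝ ♛ ♚ ♝ · ♜│8
7│♟ ♟ ♟ ♟ · ♟ ♟ ♟│7
6│♞ · · · · · · ♞│6
5│· · · ♘ ♟ · · ·│5
4│· · · · · · · ·│4
3│· · · · · · · ♘│3
2│♙ ♙ ♙ ♙ ♙ ♙ ♙ ♙│2
1│♖ · ♗ ♕ ♔ ♗ · ♖│1
  ─────────────────
  a b c d e f g h

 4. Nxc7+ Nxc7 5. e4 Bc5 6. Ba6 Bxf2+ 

  a b c d e f g h
  ─────────────────
8│♜ · ♝ ♛ ♚ · · ♜│8
7│♟ ♟ ♞ ♟ · ♟ ♟ ♟│7
6│♗ · · · · · · ♞│6
5│· · · · ♟ · · ·│5
4│· · · · ♙ · · ·│4
3│· · · · · · · ♘│3
2│♙ ♙ ♙ ♙ · ♝ ♙ ♙│2
1│♖ · ♗ ♕ ♔ · · ♖│1
  ─────────────────
  a b c d e f g h

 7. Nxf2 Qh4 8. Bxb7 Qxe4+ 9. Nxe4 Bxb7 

  a b c d e f g h
  ─────────────────
8│♜ · · · ♚ · · ♜│8
7│♟ ♝ ♞ ♟ · ♟ ♟ ♟│7
6│· · · · · · · ♞│6
5│· · · · ♟ · · ·│5
4│· · · · ♘ · · ·│4
3│· · · · · · · ·│3
2│♙ ♙ ♙ ♙ · · ♙ ♙│2
1│♖ · ♗ ♕ ♔ · · ♖│1
  ─────────────────
  a b c d e f g h

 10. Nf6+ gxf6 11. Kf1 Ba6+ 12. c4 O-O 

  a b c d e f g h
  ─────────────────
8│♜ · · · · ♜ ♚ ·│8
7│♟ · ♞ ♟ · ♟ · ♟│7
6│♝ · · · · ♟ · ♞│6
5│· · · · ♟ · · ·│5
4│· · ♙ · · · · ·│4
3│· · · · · · · ·│3
2│♙ ♙ · ♙ · · ♙ ♙│2
1│♖ · ♗ ♕ · ♔ · ♖│1
  ─────────────────
  a b c d e f g h

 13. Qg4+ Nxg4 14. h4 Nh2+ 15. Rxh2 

  a b c d e f g h
  ─────────────────
8│♜ · · · · ♜ ♚ ·│8
7│♟ · ♞ ♟ · ♟ · ♟│7
6│♝ · · · · ♟ · ·│6
5│· · · · ♟ · · ·│5
4│· · ♙ · · · · ♙│4
3│· · · · · · · ·│3
2│♙ ♙ · ♙ · · ♙ ♖│2
1│♖ · ♗ · · ♔ · ·│1
  ─────────────────
  a b c d e f g h


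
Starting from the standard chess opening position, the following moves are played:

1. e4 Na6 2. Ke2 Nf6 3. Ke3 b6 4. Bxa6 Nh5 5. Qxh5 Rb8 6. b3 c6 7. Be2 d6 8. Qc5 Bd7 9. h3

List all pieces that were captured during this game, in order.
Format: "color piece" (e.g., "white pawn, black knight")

Tracking captures:
  Bxa6: captured black knight
  Qxh5: captured black knight

black knight, black knight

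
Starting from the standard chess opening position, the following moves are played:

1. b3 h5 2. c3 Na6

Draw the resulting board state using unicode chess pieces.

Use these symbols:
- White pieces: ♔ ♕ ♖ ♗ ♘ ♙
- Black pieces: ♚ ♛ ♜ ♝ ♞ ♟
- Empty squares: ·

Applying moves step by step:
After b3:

♜ ♞ ♝ ♛ ♚ ♝ ♞ ♜
♟ ♟ ♟ ♟ ♟ ♟ ♟ ♟
· · · · · · · ·
· · · · · · · ·
· · · · · · · ·
· ♙ · · · · · ·
♙ · ♙ ♙ ♙ ♙ ♙ ♙
♖ ♘ ♗ ♕ ♔ ♗ ♘ ♖


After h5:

♜ ♞ ♝ ♛ ♚ ♝ ♞ ♜
♟ ♟ ♟ ♟ ♟ ♟ ♟ ·
· · · · · · · ·
· · · · · · · ♟
· · · · · · · ·
· ♙ · · · · · ·
♙ · ♙ ♙ ♙ ♙ ♙ ♙
♖ ♘ ♗ ♕ ♔ ♗ ♘ ♖


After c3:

♜ ♞ ♝ ♛ ♚ ♝ ♞ ♜
♟ ♟ ♟ ♟ ♟ ♟ ♟ ·
· · · · · · · ·
· · · · · · · ♟
· · · · · · · ·
· ♙ ♙ · · · · ·
♙ · · ♙ ♙ ♙ ♙ ♙
♖ ♘ ♗ ♕ ♔ ♗ ♘ ♖


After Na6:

♜ · ♝ ♛ ♚ ♝ ♞ ♜
♟ ♟ ♟ ♟ ♟ ♟ ♟ ·
♞ · · · · · · ·
· · · · · · · ♟
· · · · · · · ·
· ♙ ♙ · · · · ·
♙ · · ♙ ♙ ♙ ♙ ♙
♖ ♘ ♗ ♕ ♔ ♗ ♘ ♖



  a b c d e f g h
  ─────────────────
8│♜ · ♝ ♛ ♚ ♝ ♞ ♜│8
7│♟ ♟ ♟ ♟ ♟ ♟ ♟ ·│7
6│♞ · · · · · · ·│6
5│· · · · · · · ♟│5
4│· · · · · · · ·│4
3│· ♙ ♙ · · · · ·│3
2│♙ · · ♙ ♙ ♙ ♙ ♙│2
1│♖ ♘ ♗ ♕ ♔ ♗ ♘ ♖│1
  ─────────────────
  a b c d e f g h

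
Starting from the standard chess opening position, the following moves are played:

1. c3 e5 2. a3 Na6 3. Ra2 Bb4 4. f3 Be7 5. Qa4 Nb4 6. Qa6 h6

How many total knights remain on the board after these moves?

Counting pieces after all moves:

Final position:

  a b c d e f g h
  ─────────────────
8│♜ · ♝ ♛ ♚ · ♞ ♜│8
7│♟ ♟ ♟ ♟ ♝ ♟ ♟ ·│7
6│♕ · · · · · · ♟│6
5│· · · · ♟ · · ·│5
4│· ♞ · · · · · ·│4
3│♙ · ♙ · · ♙ · ·│3
2│♖ ♙ · ♙ ♙ · ♙ ♙│2
1│· ♘ ♗ · ♔ ♗ ♘ ♖│1
  ─────────────────
  a b c d e f g h


4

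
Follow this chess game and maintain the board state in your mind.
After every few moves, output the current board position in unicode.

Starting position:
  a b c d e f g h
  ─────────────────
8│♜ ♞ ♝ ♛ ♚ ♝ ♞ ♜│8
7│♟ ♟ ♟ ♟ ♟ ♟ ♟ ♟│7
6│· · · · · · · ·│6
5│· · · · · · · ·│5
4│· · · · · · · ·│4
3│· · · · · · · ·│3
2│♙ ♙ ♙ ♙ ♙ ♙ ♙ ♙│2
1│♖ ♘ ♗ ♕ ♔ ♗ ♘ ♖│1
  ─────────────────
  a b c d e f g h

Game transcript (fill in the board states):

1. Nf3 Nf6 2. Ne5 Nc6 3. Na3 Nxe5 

  a b c d e f g h
  ─────────────────
8│♜ · ♝ ♛ ♚ ♝ · ♜│8
7│♟ ♟ ♟ ♟ ♟ ♟ ♟ ♟│7
6│· · · · · ♞ · ·│6
5│· · · · ♞ · · ·│5
4│· · · · · · · ·│4
3│♘ · · · · · · ·│3
2│♙ ♙ ♙ ♙ ♙ ♙ ♙ ♙│2
1│♖ · ♗ ♕ ♔ ♗ · ♖│1
  ─────────────────
  a b c d e f g h

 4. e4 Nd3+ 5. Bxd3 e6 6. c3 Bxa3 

  a b c d e f g h
  ─────────────────
8│♜ · ♝ ♛ ♚ · · ♜│8
7│♟ ♟ ♟ ♟ · ♟ ♟ ♟│7
6│· · · · ♟ ♞ · ·│6
5│· · · · · · · ·│5
4│· · · · ♙ · · ·│4
3│♝ · ♙ ♗ · · · ·│3
2│♙ ♙ · ♙ · ♙ ♙ ♙│2
1│♖ · ♗ ♕ ♔ · · ♖│1
  ─────────────────
  a b c d e f g h

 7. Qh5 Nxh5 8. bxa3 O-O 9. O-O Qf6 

  a b c d e f g h
  ─────────────────
8│♜ · ♝ · · ♜ ♚ ·│8
7│♟ ♟ ♟ ♟ · ♟ ♟ ♟│7
6│· · · · ♟ ♛ · ·│6
5│· · · · · · · ♞│5
4│· · · · ♙ · · ·│4
3│♙ · ♙ ♗ · · · ·│3
2│♙ · · ♙ · ♙ ♙ ♙│2
1│♖ · ♗ · · ♖ ♔ ·│1
  ─────────────────
  a b c d e f g h

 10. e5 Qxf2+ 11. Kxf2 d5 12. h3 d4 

  a b c d e f g h
  ─────────────────
8│♜ · ♝ · · ♜ ♚ ·│8
7│♟ ♟ ♟ · · ♟ ♟ ♟│7
6│· · · · ♟ · · ·│6
5│· · · · ♙ · · ♞│5
4│· · · ♟ · · · ·│4
3│♙ · ♙ ♗ · · · ♙│3
2│♙ · · ♙ · ♔ ♙ ·│2
1│♖ · ♗ · · ♖ · ·│1
  ─────────────────
  a b c d e f g h

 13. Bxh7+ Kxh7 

  a b c d e f g h
  ─────────────────
8│♜ · ♝ · · ♜ · ·│8
7│♟ ♟ ♟ · · ♟ ♟ ♚│7
6│· · · · ♟ · · ·│6
5│· · · · ♙ · · ♞│5
4│· · · ♟ · · · ·│4
3│♙ · ♙ · · · · ♙│3
2│♙ · · ♙ · ♔ ♙ ·│2
1│♖ · ♗ · · ♖ · ·│1
  ─────────────────
  a b c d e f g h


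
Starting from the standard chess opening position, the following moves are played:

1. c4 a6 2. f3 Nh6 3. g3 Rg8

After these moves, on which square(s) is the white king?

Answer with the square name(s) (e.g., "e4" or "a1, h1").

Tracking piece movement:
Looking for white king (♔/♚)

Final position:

  a b c d e f g h
  ─────────────────
8│♜ ♞ ♝ ♛ ♚ ♝ ♜ ·│8
7│· ♟ ♟ ♟ ♟ ♟ ♟ ♟│7
6│♟ · · · · · · ♞│6
5│· · · · · · · ·│5
4│· · ♙ · · · · ·│4
3│· · · · · ♙ ♙ ·│3
2│♙ ♙ · ♙ ♙ · · ♙│2
1│♖ ♘ ♗ ♕ ♔ ♗ ♘ ♖│1
  ─────────────────
  a b c d e f g h


e1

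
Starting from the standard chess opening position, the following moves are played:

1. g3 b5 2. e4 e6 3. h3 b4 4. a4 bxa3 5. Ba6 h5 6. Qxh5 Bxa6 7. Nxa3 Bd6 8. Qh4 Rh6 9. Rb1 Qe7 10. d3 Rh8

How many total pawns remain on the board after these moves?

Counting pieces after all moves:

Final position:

  a b c d e f g h
  ─────────────────
8│♜ ♞ · · ♚ · ♞ ♜│8
7│♟ · ♟ ♟ ♛ ♟ ♟ ·│7
6│♝ · · ♝ ♟ · · ·│6
5│· · · · · · · ·│5
4│· · · · ♙ · · ♕│4
3│♘ · · ♙ · · ♙ ♙│3
2│· ♙ ♙ · · ♙ · ·│2
1│· ♖ ♗ · ♔ · ♘ ♖│1
  ─────────────────
  a b c d e f g h


13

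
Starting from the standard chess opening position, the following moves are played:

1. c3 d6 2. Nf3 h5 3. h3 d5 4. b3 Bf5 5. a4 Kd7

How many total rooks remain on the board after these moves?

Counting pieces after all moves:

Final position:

  a b c d e f g h
  ─────────────────
8│♜ ♞ · ♛ · ♝ ♞ ♜│8
7│♟ ♟ ♟ ♚ ♟ ♟ ♟ ·│7
6│· · · · · · · ·│6
5│· · · ♟ · ♝ · ♟│5
4│♙ · · · · · · ·│4
3│· ♙ ♙ · · ♘ · ♙│3
2│· · · ♙ ♙ ♙ ♙ ·│2
1│♖ ♘ ♗ ♕ ♔ ♗ · ♖│1
  ─────────────────
  a b c d e f g h


4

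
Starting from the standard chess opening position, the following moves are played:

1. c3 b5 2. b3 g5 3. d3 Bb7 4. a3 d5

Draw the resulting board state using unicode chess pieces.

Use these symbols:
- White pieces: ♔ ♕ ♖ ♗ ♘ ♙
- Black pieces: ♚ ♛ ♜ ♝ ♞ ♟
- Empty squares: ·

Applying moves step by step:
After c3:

♜ ♞ ♝ ♛ ♚ ♝ ♞ ♜
♟ ♟ ♟ ♟ ♟ ♟ ♟ ♟
· · · · · · · ·
· · · · · · · ·
· · · · · · · ·
· · ♙ · · · · ·
♙ ♙ · ♙ ♙ ♙ ♙ ♙
♖ ♘ ♗ ♕ ♔ ♗ ♘ ♖


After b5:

♜ ♞ ♝ ♛ ♚ ♝ ♞ ♜
♟ · ♟ ♟ ♟ ♟ ♟ ♟
· · · · · · · ·
· ♟ · · · · · ·
· · · · · · · ·
· · ♙ · · · · ·
♙ ♙ · ♙ ♙ ♙ ♙ ♙
♖ ♘ ♗ ♕ ♔ ♗ ♘ ♖


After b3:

♜ ♞ ♝ ♛ ♚ ♝ ♞ ♜
♟ · ♟ ♟ ♟ ♟ ♟ ♟
· · · · · · · ·
· ♟ · · · · · ·
· · · · · · · ·
· ♙ ♙ · · · · ·
♙ · · ♙ ♙ ♙ ♙ ♙
♖ ♘ ♗ ♕ ♔ ♗ ♘ ♖


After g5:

♜ ♞ ♝ ♛ ♚ ♝ ♞ ♜
♟ · ♟ ♟ ♟ ♟ · ♟
· · · · · · · ·
· ♟ · · · · ♟ ·
· · · · · · · ·
· ♙ ♙ · · · · ·
♙ · · ♙ ♙ ♙ ♙ ♙
♖ ♘ ♗ ♕ ♔ ♗ ♘ ♖


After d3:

♜ ♞ ♝ ♛ ♚ ♝ ♞ ♜
♟ · ♟ ♟ ♟ ♟ · ♟
· · · · · · · ·
· ♟ · · · · ♟ ·
· · · · · · · ·
· ♙ ♙ ♙ · · · ·
♙ · · · ♙ ♙ ♙ ♙
♖ ♘ ♗ ♕ ♔ ♗ ♘ ♖


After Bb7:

♜ ♞ · ♛ ♚ ♝ ♞ ♜
♟ ♝ ♟ ♟ ♟ ♟ · ♟
· · · · · · · ·
· ♟ · · · · ♟ ·
· · · · · · · ·
· ♙ ♙ ♙ · · · ·
♙ · · · ♙ ♙ ♙ ♙
♖ ♘ ♗ ♕ ♔ ♗ ♘ ♖


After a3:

♜ ♞ · ♛ ♚ ♝ ♞ ♜
♟ ♝ ♟ ♟ ♟ ♟ · ♟
· · · · · · · ·
· ♟ · · · · ♟ ·
· · · · · · · ·
♙ ♙ ♙ ♙ · · · ·
· · · · ♙ ♙ ♙ ♙
♖ ♘ ♗ ♕ ♔ ♗ ♘ ♖


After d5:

♜ ♞ · ♛ ♚ ♝ ♞ ♜
♟ ♝ ♟ · ♟ ♟ · ♟
· · · · · · · ·
· ♟ · ♟ · · ♟ ·
· · · · · · · ·
♙ ♙ ♙ ♙ · · · ·
· · · · ♙ ♙ ♙ ♙
♖ ♘ ♗ ♕ ♔ ♗ ♘ ♖



  a b c d e f g h
  ─────────────────
8│♜ ♞ · ♛ ♚ ♝ ♞ ♜│8
7│♟ ♝ ♟ · ♟ ♟ · ♟│7
6│· · · · · · · ·│6
5│· ♟ · ♟ · · ♟ ·│5
4│· · · · · · · ·│4
3│♙ ♙ ♙ ♙ · · · ·│3
2│· · · · ♙ ♙ ♙ ♙│2
1│♖ ♘ ♗ ♕ ♔ ♗ ♘ ♖│1
  ─────────────────
  a b c d e f g h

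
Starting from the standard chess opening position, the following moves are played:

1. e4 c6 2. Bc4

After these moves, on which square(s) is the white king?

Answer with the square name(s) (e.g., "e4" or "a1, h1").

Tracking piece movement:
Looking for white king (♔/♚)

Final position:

  a b c d e f g h
  ─────────────────
8│♜ ♞ ♝ ♛ ♚ ♝ ♞ ♜│8
7│♟ ♟ · ♟ ♟ ♟ ♟ ♟│7
6│· · ♟ · · · · ·│6
5│· · · · · · · ·│5
4│· · ♗ · ♙ · · ·│4
3│· · · · · · · ·│3
2│♙ ♙ ♙ ♙ · ♙ ♙ ♙│2
1│♖ ♘ ♗ ♕ ♔ · ♘ ♖│1
  ─────────────────
  a b c d e f g h


e1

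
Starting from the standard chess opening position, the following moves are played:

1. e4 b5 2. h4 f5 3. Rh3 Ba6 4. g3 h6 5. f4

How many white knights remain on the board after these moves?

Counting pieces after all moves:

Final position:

  a b c d e f g h
  ─────────────────
8│♜ ♞ · ♛ ♚ ♝ ♞ ♜│8
7│♟ · ♟ ♟ ♟ · ♟ ·│7
6│♝ · · · · · · ♟│6
5│· ♟ · · · ♟ · ·│5
4│· · · · ♙ ♙ · ♙│4
3│· · · · · · ♙ ♖│3
2│♙ ♙ ♙ ♙ · · · ·│2
1│♖ ♘ ♗ ♕ ♔ ♗ ♘ ·│1
  ─────────────────
  a b c d e f g h


2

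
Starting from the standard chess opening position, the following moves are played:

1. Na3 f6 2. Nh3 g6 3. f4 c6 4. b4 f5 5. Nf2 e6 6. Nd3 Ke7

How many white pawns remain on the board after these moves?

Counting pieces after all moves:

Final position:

  a b c d e f g h
  ─────────────────
8│♜ ♞ ♝ ♛ · ♝ ♞ ♜│8
7│♟ ♟ · ♟ ♚ · · ♟│7
6│· · ♟ · ♟ · ♟ ·│6
5│· · · · · ♟ · ·│5
4│· ♙ · · · ♙ · ·│4
3│♘ · · ♘ · · · ·│3
2│♙ · ♙ ♙ ♙ · ♙ ♙│2
1│♖ · ♗ ♕ ♔ ♗ · ♖│1
  ─────────────────
  a b c d e f g h


8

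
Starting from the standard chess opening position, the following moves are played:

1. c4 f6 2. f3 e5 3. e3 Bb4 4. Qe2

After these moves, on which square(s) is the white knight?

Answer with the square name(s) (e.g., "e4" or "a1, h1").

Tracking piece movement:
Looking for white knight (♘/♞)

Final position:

  a b c d e f g h
  ─────────────────
8│♜ ♞ ♝ ♛ ♚ · ♞ ♜│8
7│♟ ♟ ♟ ♟ · · ♟ ♟│7
6│· · · · · ♟ · ·│6
5│· · · · ♟ · · ·│5
4│· ♝ ♙ · · · · ·│4
3│· · · · ♙ ♙ · ·│3
2│♙ ♙ · ♙ ♕ · ♙ ♙│2
1│♖ ♘ ♗ · ♔ ♗ ♘ ♖│1
  ─────────────────
  a b c d e f g h


b1, g1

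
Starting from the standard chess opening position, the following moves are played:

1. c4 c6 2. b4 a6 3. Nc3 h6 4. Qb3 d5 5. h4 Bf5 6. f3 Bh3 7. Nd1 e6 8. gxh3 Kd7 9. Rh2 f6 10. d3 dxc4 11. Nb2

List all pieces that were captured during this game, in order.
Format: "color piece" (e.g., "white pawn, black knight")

Tracking captures:
  gxh3: captured black bishop
  dxc4: captured white pawn

black bishop, white pawn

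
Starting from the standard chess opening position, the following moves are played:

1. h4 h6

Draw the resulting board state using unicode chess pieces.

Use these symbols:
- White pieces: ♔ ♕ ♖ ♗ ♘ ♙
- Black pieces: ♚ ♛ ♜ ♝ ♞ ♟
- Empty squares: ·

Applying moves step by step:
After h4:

♜ ♞ ♝ ♛ ♚ ♝ ♞ ♜
♟ ♟ ♟ ♟ ♟ ♟ ♟ ♟
· · · · · · · ·
· · · · · · · ·
· · · · · · · ♙
· · · · · · · ·
♙ ♙ ♙ ♙ ♙ ♙ ♙ ·
♖ ♘ ♗ ♕ ♔ ♗ ♘ ♖


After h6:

♜ ♞ ♝ ♛ ♚ ♝ ♞ ♜
♟ ♟ ♟ ♟ ♟ ♟ ♟ ·
· · · · · · · ♟
· · · · · · · ·
· · · · · · · ♙
· · · · · · · ·
♙ ♙ ♙ ♙ ♙ ♙ ♙ ·
♖ ♘ ♗ ♕ ♔ ♗ ♘ ♖



  a b c d e f g h
  ─────────────────
8│♜ ♞ ♝ ♛ ♚ ♝ ♞ ♜│8
7│♟ ♟ ♟ ♟ ♟ ♟ ♟ ·│7
6│· · · · · · · ♟│6
5│· · · · · · · ·│5
4│· · · · · · · ♙│4
3│· · · · · · · ·│3
2│♙ ♙ ♙ ♙ ♙ ♙ ♙ ·│2
1│♖ ♘ ♗ ♕ ♔ ♗ ♘ ♖│1
  ─────────────────
  a b c d e f g h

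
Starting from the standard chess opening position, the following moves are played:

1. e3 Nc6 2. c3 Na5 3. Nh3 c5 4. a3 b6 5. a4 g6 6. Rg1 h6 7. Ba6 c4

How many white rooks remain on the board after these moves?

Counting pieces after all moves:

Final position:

  a b c d e f g h
  ─────────────────
8│♜ · ♝ ♛ ♚ ♝ ♞ ♜│8
7│♟ · · ♟ ♟ ♟ · ·│7
6│♗ ♟ · · · · ♟ ♟│6
5│♞ · · · · · · ·│5
4│♙ · ♟ · · · · ·│4
3│· · ♙ · ♙ · · ♘│3
2│· ♙ · ♙ · ♙ ♙ ♙│2
1│♖ ♘ ♗ ♕ ♔ · ♖ ·│1
  ─────────────────
  a b c d e f g h


2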